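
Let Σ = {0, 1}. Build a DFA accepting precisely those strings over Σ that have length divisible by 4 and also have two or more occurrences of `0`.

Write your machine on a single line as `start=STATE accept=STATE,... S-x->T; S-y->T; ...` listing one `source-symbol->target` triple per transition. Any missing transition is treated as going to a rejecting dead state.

Run two small machines in parallel and take their product. One (4 states) tracks the input length modulo 4; the other (4 states) tracks the count of `0`s, saturating at 3. Each combined state is a pair, one component from each; accept when both components accept.
With 16 states:
          0    1  
>  S0     S1   S2 
   S1     S3   S4 
   S2     S4   S5 
   S3     S6   S7 
   S4     S7   S8 
   S5     S8   S9 
   S6    S10  S10 
   S7    S10  S11 
   S8    S11  S12 
   S9    S12   S0 
 * S10   S13  S13 
 * S11   S13  S14 
   S12   S14   S1 
   S13   S15  S15 
   S14   S15   S3 
   S15    S6   S6 
(> = start, * = accepting)

start=S0; accept=S10,S11; S0-0->S1; S0-1->S2; S1-0->S3; S1-1->S4; S2-0->S4; S2-1->S5; S3-0->S6; S3-1->S7; S4-0->S7; S4-1->S8; S5-0->S8; S5-1->S9; S6-0->S10; S6-1->S10; S7-0->S10; S7-1->S11; S8-0->S11; S8-1->S12; S9-0->S12; S9-1->S0; S10-0->S13; S10-1->S13; S11-0->S13; S11-1->S14; S12-0->S14; S12-1->S1; S13-0->S15; S13-1->S15; S14-0->S15; S14-1->S3; S15-0->S6; S15-1->S6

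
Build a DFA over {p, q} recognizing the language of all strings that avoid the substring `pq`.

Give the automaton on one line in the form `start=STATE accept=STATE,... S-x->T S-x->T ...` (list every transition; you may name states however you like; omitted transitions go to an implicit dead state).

This is the complement of 'contains `pq`'. Use the same substring-matching states — S0 through S2 holding how much of `pq` has just been matched — but flip the accepting set: everything except the trap S2 accepts.
A 3-state machine:
        p   q  
>* S0   S1  S0 
 * S1   S1  S2 
   S2   S2  S2 
(> = start, * = accepting)

start=S0 accept=S0,S1 S0-p->S1 S0-q->S0 S1-p->S1 S1-q->S2 S2-p->S2 S2-q->S2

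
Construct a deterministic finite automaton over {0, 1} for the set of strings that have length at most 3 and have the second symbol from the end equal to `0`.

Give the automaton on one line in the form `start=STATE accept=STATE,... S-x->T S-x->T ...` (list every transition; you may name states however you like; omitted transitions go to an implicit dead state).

Build one automaton per condition and run them in lockstep. One (5 states) tracks the input length, saturating at 4; the other (7 states) tracks the last 2 symbols read. Each combined state is a pair, one component from each; accept when both components accept.
          0    1  
>  q0     q1   q2 
   q1     q3   q4 
   q2     q5   q6 
 * q3     q7   q8 
 * q4     q9  q10 
   q5     q7   q8 
   q6     q9  q10 
 * q7    q11  q12 
 * q8    q13  q14 
   q9    q11  q12 
   q10   q13  q14 
   q11   q11  q12 
   q12   q13  q14 
   q13   q11  q12 
   q14   q13  q14 
(> = start, * = accepting)

start=q0 accept=q3,q4,q7,q8 q0-0->q1 q0-1->q2 q1-0->q3 q1-1->q4 q2-0->q5 q2-1->q6 q3-0->q7 q3-1->q8 q4-0->q9 q4-1->q10 q5-0->q7 q5-1->q8 q6-0->q9 q6-1->q10 q7-0->q11 q7-1->q12 q8-0->q13 q8-1->q14 q9-0->q11 q9-1->q12 q10-0->q13 q10-1->q14 q11-0->q11 q11-1->q12 q12-0->q13 q12-1->q14 q13-0->q11 q13-1->q12 q14-0->q13 q14-1->q14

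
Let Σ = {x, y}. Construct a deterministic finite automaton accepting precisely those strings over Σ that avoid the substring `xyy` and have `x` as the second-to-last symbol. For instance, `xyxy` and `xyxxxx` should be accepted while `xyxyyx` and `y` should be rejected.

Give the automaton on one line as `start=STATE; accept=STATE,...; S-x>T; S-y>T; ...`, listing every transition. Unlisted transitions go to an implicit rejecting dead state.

Build one automaton per condition and run them in lockstep. One (4 states) tracks partial matches of the forbidden pattern `xyy`; the other (7 states) tracks the last 2 symbols read. Each combined state is a pair, one component from each; accept when both components accept. After merging equivalent states the machine shrinks.
        x   y  
>  q0   q1  q0 
   q1   q2  q3 
 * q2   q2  q3 
 * q3   q1  q4 
   q4   q4  q4 
(> = start, * = accepting)

start=q0; accept=q2,q3; q0-x>q1; q0-y>q0; q1-x>q2; q1-y>q3; q2-x>q2; q2-y>q3; q3-x>q1; q3-y>q4; q4-x>q4; q4-y>q4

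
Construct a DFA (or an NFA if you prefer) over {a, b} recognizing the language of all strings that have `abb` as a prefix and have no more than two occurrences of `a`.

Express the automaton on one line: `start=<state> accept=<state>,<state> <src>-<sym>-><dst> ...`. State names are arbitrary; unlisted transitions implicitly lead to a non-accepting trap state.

start=s0 accept=s4,s5 s0-a->s1 s0-b->s2 s1-a->s2 s1-b->s3 s2-a->s2 s2-b->s2 s3-a->s2 s3-b->s4 s4-a->s5 s4-b->s4 s5-a->s2 s5-b->s5

Run two small machines in parallel and take their product. The first has 5 states tracking whether the input so far still matches the prefix `abb`; the second has 4 states tracking the count of `a`s, saturating at 3. A product state is a pair (one from each), accepting exactly when both do. Equivalent product states are then merged.
        a   b  
>  s0   s1  s2 
   s1   s2  s3 
   s2   s2  s2 
   s3   s2  s4 
 * s4   s5  s4 
 * s5   s2  s5 
(> = start, * = accepting)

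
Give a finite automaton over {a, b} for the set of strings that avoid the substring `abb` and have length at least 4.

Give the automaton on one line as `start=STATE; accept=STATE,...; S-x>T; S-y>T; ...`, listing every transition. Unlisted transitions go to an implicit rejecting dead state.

Run two small machines in parallel and take their product. The first has 4 states tracking partial matches of the forbidden pattern `abb`; the second has 6 states tracking the input length, saturating at 5. A product state is a pair (one from each), accepting exactly when both do. Minimizing collapses redundant product states.
With 13 states:
          a    b  
>  q0     q1   q2 
   q1     q3   q4 
   q2     q3   q5 
   q3     q6   q7 
   q4     q6   q8 
   q5     q6   q9 
   q6    q10  q11 
   q7    q10   q8 
   q8     q8   q8 
   q9    q10  q12 
 * q10   q10  q11 
 * q11   q10   q8 
 * q12   q10  q12 
(> = start, * = accepting)

start=q0; accept=q10,q11,q12; q0-a>q1; q0-b>q2; q1-a>q3; q1-b>q4; q2-a>q3; q2-b>q5; q3-a>q6; q3-b>q7; q4-a>q6; q4-b>q8; q5-a>q6; q5-b>q9; q6-a>q10; q6-b>q11; q7-a>q10; q7-b>q8; q8-a>q8; q8-b>q8; q9-a>q10; q9-b>q12; q10-a>q10; q10-b>q11; q11-a>q10; q11-b>q8; q12-a>q10; q12-b>q12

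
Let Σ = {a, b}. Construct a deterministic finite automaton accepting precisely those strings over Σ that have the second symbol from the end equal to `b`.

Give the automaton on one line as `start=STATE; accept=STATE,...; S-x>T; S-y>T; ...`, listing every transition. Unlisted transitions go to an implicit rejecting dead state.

start=s0; accept=s5,s6; s0-a>s1; s0-b>s2; s1-a>s3; s1-b>s4; s2-a>s5; s2-b>s6; s3-a>s3; s3-b>s4; s4-a>s5; s4-b>s6; s5-a>s3; s5-b>s4; s6-a>s5; s6-b>s6

Because acceptance depends on a position counted from the end, the machine has to buffer the most recent 2 symbols. Make each state the string of the last up-to-2 symbols read; on input `x` shift the window left and append `x`. Accept when the buffered window has length 2 and begins with `b`.
A 7-state machine:
        a   b  
>  s0   s1  s2 
   s1   s3  s4 
   s2   s5  s6 
   s3   s3  s4 
   s4   s5  s6 
 * s5   s3  s4 
 * s6   s5  s6 
(> = start, * = accepting)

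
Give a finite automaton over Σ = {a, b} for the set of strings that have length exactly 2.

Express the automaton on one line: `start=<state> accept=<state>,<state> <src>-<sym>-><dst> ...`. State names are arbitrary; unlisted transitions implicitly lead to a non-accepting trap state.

start=q0 accept=q2 q0-a->q1 q0-b->q1 q1-a->q2 q1-b->q2 q2-a->q3 q2-b->q3 q3-a->q3 q3-b->q3

Count input length up to 3: every symbol moves from q0 toward q3, which means 'more than 2' and absorbs. Accept from {q2}.
A 4-state machine:
        a   b  
>  q0   q1  q1 
   q1   q2  q2 
 * q2   q3  q3 
   q3   q3  q3 
(> = start, * = accepting)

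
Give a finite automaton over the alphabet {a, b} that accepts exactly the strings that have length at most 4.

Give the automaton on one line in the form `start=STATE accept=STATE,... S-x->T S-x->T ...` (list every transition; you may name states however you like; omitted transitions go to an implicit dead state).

start=q0 accept=q0,q1,q2,q3,q4 q0-a->q1 q0-b->q1 q1-a->q2 q1-b->q2 q2-a->q3 q2-b->q3 q3-a->q4 q3-b->q4 q4-a->q5 q4-b->q5 q5-a->q5 q5-b->q5

Count input length up to 5: every symbol moves from q0 toward q5, which means 'more than 4' and absorbs. Accept from {q0, q1, q2, q3, q4}.
6 states suffice.
        a   b  
>* q0   q1  q1 
 * q1   q2  q2 
 * q2   q3  q3 
 * q3   q4  q4 
 * q4   q5  q5 
   q5   q5  q5 
(> = start, * = accepting)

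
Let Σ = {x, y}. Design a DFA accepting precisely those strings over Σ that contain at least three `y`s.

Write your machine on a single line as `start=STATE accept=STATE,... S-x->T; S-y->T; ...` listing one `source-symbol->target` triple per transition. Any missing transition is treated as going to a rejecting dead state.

start=q0; accept=q3,q4; q0-x->q0; q0-y->q1; q1-x->q1; q1-y->q2; q2-x->q2; q2-y->q3; q3-x->q3; q3-y->q4; q4-x->q4; q4-y->q4

Only the number of `y`s matters, and only up to 4. Make a chain q0 → q1 → q2 → q3 → q4 advanced by each `y` (with q4 absorbing); every other symbol self-loops. The accepting set is {q3, q4}.
        x   y  
>  q0   q0  q1 
   q1   q1  q2 
   q2   q2  q3 
 * q3   q3  q4 
 * q4   q4  q4 
(> = start, * = accepting)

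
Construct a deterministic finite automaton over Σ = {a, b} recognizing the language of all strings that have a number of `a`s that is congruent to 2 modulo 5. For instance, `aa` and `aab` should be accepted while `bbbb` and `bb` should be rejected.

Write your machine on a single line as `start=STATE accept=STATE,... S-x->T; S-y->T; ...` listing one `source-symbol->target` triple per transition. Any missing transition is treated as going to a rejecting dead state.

start=s0; accept=s2; s0-a->s1; s0-b->s0; s1-a->s2; s1-b->s1; s2-a->s3; s2-b->s2; s3-a->s4; s3-b->s3; s4-a->s0; s4-b->s4

The only thing that matters is how many `a`s have appeared, reduced mod 5. Use one state per residue: s0 for 0, …, s4 for 4. Reading `a` moves to the next residue; anything else stays put. s2 is accepting.
With 5 states:
        a   b  
>  s0   s1  s0 
   s1   s2  s1 
 * s2   s3  s2 
   s3   s4  s3 
   s4   s0  s4 
(> = start, * = accepting)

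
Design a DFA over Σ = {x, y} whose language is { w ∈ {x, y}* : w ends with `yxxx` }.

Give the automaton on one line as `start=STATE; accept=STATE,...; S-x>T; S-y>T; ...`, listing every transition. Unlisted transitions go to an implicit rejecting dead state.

start=A; accept=E; A-x>A; A-y>B; B-x>C; B-y>B; C-x>D; C-y>B; D-x>E; D-y>B; E-x>A; E-y>B

Let each state record the length of the longest suffix of the input read so far that is also a prefix of `yxxx`. B means the last symbol is `y`; C means the last 2 symbols are `yx`; D means the last 3 symbols are `yxx`; E means the last 4 symbols are `yxxx`. Accept only at E, where the string currently ends in `yxxx`.
5 states suffice.
       x  y 
>  A   A  B 
   B   C  B 
   C   D  B 
   D   E  B 
 * E   A  B 
(> = start, * = accepting)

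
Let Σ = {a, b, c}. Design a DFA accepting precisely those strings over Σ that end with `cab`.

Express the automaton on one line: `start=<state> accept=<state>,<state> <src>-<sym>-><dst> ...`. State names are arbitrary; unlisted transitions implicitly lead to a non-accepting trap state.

Remember how much of `cab` the current input suffix matches. State S0 means no match yet; S1 means the last symbol is `c`; S2 means the last 2 symbols are `ca`; S3 means the last 3 symbols are `cab`. Only S3 accepts. On a mismatch, fall back to the longest proper suffix that is still a prefix of `cab`.
        a   b   c  
>  S0   S0  S0  S1 
   S1   S2  S0  S1 
   S2   S0  S3  S1 
 * S3   S0  S0  S1 
(> = start, * = accepting)

start=S0 accept=S3 S0-a->S0 S0-b->S0 S0-c->S1 S1-a->S2 S1-b->S0 S1-c->S1 S2-a->S0 S2-b->S3 S2-c->S1 S3-a->S0 S3-b->S0 S3-c->S1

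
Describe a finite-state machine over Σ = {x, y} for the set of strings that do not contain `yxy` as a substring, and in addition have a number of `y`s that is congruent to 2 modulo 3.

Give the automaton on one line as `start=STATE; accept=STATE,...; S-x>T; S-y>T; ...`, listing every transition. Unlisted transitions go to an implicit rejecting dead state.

Handle the two conditions separately and then intersect. One (4 states) tracks partial matches of the forbidden pattern `yxy`; the other (3 states) tracks the count of `y`s modulo 3. Each combined state is a pair, one component from each; accept when both components accept. After merging equivalent states the machine shrinks.
With 10 states:
        x   y  
>  q0   q0  q1 
   q1   q2  q3 
   q2   q4  q5 
 * q3   q6  q7 
   q4   q4  q3 
   q5   q5  q5 
 * q6   q8  q5 
   q7   q9  q1 
 * q8   q8  q7 
   q9   q0  q5 
(> = start, * = accepting)

start=q0; accept=q3,q6,q8; q0-x>q0; q0-y>q1; q1-x>q2; q1-y>q3; q2-x>q4; q2-y>q5; q3-x>q6; q3-y>q7; q4-x>q4; q4-y>q3; q5-x>q5; q5-y>q5; q6-x>q8; q6-y>q5; q7-x>q9; q7-y>q1; q8-x>q8; q8-y>q7; q9-x>q0; q9-y>q5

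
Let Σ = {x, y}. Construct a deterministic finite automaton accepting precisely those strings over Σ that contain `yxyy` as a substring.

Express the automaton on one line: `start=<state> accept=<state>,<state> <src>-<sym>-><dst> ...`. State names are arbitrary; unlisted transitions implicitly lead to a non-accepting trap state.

start=q0 accept=q4 q0-x->q0 q0-y->q1 q1-x->q2 q1-y->q1 q2-x->q0 q2-y->q3 q3-x->q2 q3-y->q4 q4-x->q4 q4-y->q4

Track how much of `yxyy` has been matched so far: state q0 is no progress, q4 is the absorbing accept state reached once `yxyy` has occurred. Intermediate states record partial matches; on a mismatch, fall back to the longest reusable overlap.
5 states suffice.
        x   y  
>  q0   q0  q1 
   q1   q2  q1 
   q2   q0  q3 
   q3   q2  q4 
 * q4   q4  q4 
(> = start, * = accepting)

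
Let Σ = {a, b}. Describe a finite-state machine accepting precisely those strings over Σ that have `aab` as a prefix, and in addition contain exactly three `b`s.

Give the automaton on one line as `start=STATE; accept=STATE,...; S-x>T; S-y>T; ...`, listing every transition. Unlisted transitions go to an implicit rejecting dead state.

Run two small machines in parallel and take their product. One (5 states) tracks whether the input so far still matches the prefix `aab`; the other (5 states) tracks the count of `b`s, saturating at 4. Each combined state is a pair, one component from each; accept when both components accept.
12 states suffice.
          a    b  
>  q0     q1   q2 
   q1     q3   q2 
   q2     q2   q4 
   q3     q5   q6 
   q4     q4   q7 
   q5     q5   q2 
   q6     q6   q8 
   q7     q7   q9 
   q8     q8  q10 
   q9     q9   q9 
 * q10   q10  q11 
   q11   q11  q11 
(> = start, * = accepting)

start=q0; accept=q10; q0-a>q1; q0-b>q2; q1-a>q3; q1-b>q2; q2-a>q2; q2-b>q4; q3-a>q5; q3-b>q6; q4-a>q4; q4-b>q7; q5-a>q5; q5-b>q2; q6-a>q6; q6-b>q8; q7-a>q7; q7-b>q9; q8-a>q8; q8-b>q10; q9-a>q9; q9-b>q9; q10-a>q10; q10-b>q11; q11-a>q11; q11-b>q11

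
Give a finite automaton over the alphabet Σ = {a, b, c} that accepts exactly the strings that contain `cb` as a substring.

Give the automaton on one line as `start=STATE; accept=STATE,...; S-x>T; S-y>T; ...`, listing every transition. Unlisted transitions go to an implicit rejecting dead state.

Track how much of `cb` has been matched so far: state q0 is no progress, q2 is the absorbing accept state reached once `cb` has occurred. Intermediate states record partial matches; on a mismatch, fall back to the longest reusable overlap.
With 3 states:
        a   b   c  
>  q0   q0  q0  q1 
   q1   q0  q2  q1 
 * q2   q2  q2  q2 
(> = start, * = accepting)

start=q0; accept=q2; q0-a>q0; q0-b>q0; q0-c>q1; q1-a>q0; q1-b>q2; q1-c>q1; q2-a>q2; q2-b>q2; q2-c>q2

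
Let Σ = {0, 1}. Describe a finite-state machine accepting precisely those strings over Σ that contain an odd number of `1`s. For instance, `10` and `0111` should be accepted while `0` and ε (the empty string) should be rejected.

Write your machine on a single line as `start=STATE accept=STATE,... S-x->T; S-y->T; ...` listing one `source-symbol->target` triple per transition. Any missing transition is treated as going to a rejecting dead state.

The only thing that matters is how many `1`s have appeared, reduced mod 2. Use one state per residue: A for 0, …, B for 1. Reading `1` moves to the next residue; anything else stays put. B is accepting.
A 2-state machine:
       0  1 
>  A   A  B 
 * B   B  A 
(> = start, * = accepting)

start=A; accept=B; A-0->A; A-1->B; B-0->B; B-1->A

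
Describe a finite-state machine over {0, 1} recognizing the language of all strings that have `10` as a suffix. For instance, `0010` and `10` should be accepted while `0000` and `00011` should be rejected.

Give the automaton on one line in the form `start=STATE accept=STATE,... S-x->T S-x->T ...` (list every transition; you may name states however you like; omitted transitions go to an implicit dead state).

start=A accept=C A-0->A A-1->B B-0->C B-1->B C-0->A C-1->B

Let each state record the length of the longest suffix of the input read so far that is also a prefix of `10`. B means the last symbol is `1`; C means the last 2 symbols are `10`. Accept only at C, where the string currently ends in `10`.
With 3 states:
       0  1 
>  A   A  B 
   B   C  B 
 * C   A  B 
(> = start, * = accepting)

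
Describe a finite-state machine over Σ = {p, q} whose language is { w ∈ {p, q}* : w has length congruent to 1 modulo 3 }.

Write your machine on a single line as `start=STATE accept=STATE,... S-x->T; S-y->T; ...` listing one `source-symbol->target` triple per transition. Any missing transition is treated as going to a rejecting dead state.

start=S0; accept=S1; S0-p->S1; S0-q->S1; S1-p->S2; S1-q->S2; S2-p->S0; S2-q->S0

Count input length modulo 3: every symbol advances one step around the cycle S0 → S1 → S2 → S0. Accept at S1.
With 3 states:
        p   q  
>  S0   S1  S1 
 * S1   S2  S2 
   S2   S0  S0 
(> = start, * = accepting)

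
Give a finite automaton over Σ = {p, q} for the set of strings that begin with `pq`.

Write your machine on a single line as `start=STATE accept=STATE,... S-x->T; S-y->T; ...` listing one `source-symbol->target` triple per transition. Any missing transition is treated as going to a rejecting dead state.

start=A; accept=C; A-p->B; A-q->D; B-p->D; B-q->C; C-p->C; C-q->C; D-p->D; D-q->D

Check the first 2 symbols one by one: A through B record how many have matched `pq` so far; any wrong symbol goes to the dead state D. After all 2 match we enter the accepting sink C.
A 4-state machine:
       p  q 
>  A   B  D 
   B   D  C 
 * C   C  C 
   D   D  D 
(> = start, * = accepting)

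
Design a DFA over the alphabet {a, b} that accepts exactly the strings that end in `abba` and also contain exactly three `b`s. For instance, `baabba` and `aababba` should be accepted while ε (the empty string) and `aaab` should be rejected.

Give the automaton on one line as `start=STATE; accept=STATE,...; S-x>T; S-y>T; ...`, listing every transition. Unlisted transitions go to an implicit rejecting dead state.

Handle the two conditions separately and then intersect. One (5 states) tracks how much of the suffix `abba` has currently been matched; the other (5 states) tracks the count of `b`s, saturating at 4. Each combined state is a pair, one component from each; accept when both components accept.
          a    b  
>  q0     q1   q2 
   q1     q1   q3 
   q2     q4   q5 
   q3     q4   q6 
   q4     q4   q7 
   q5     q8   q9 
   q6    q10   q9 
   q7     q8  q11 
   q8     q8  q12 
   q9    q13  q14 
   q10    q8  q12 
   q11   q15  q14 
   q12   q13  q16 
   q13   q13  q17 
   q14   q18  q14 
 * q15   q13  q17 
   q16   q19  q14 
   q17   q18  q16 
   q18   q18  q17 
   q19   q18  q17 
(> = start, * = accepting)

start=q0; accept=q15; q0-a>q1; q0-b>q2; q1-a>q1; q1-b>q3; q2-a>q4; q2-b>q5; q3-a>q4; q3-b>q6; q4-a>q4; q4-b>q7; q5-a>q8; q5-b>q9; q6-a>q10; q6-b>q9; q7-a>q8; q7-b>q11; q8-a>q8; q8-b>q12; q9-a>q13; q9-b>q14; q10-a>q8; q10-b>q12; q11-a>q15; q11-b>q14; q12-a>q13; q12-b>q16; q13-a>q13; q13-b>q17; q14-a>q18; q14-b>q14; q15-a>q13; q15-b>q17; q16-a>q19; q16-b>q14; q17-a>q18; q17-b>q16; q18-a>q18; q18-b>q17; q19-a>q18; q19-b>q17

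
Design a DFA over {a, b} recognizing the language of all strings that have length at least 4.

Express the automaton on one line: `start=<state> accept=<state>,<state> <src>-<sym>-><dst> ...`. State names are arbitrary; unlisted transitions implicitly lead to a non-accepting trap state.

Count input length up to 5: every symbol moves from q0 toward q5, which means 'more than 4' and absorbs. Accept from {q4, q5}.
With 6 states:
        a   b  
>  q0   q1  q1 
   q1   q2  q2 
   q2   q3  q3 
   q3   q4  q4 
 * q4   q5  q5 
 * q5   q5  q5 
(> = start, * = accepting)

start=q0 accept=q4,q5 q0-a->q1 q0-b->q1 q1-a->q2 q1-b->q2 q2-a->q3 q2-b->q3 q3-a->q4 q3-b->q4 q4-a->q5 q4-b->q5 q5-a->q5 q5-b->q5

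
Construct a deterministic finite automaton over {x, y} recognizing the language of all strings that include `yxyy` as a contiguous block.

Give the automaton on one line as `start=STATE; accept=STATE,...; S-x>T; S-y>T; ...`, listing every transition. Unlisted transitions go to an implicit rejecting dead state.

States q0..q3 record the length of the longest prefix of `yxyy` that matches the current input suffix. Reaching q4 means `yxyy` has been seen, and we stay there forever. Accept from q4.
A 5-state machine:
        x   y  
>  q0   q0  q1 
   q1   q2  q1 
   q2   q0  q3 
   q3   q2  q4 
 * q4   q4  q4 
(> = start, * = accepting)

start=q0; accept=q4; q0-x>q0; q0-y>q1; q1-x>q2; q1-y>q1; q2-x>q0; q2-y>q3; q3-x>q2; q3-y>q4; q4-x>q4; q4-y>q4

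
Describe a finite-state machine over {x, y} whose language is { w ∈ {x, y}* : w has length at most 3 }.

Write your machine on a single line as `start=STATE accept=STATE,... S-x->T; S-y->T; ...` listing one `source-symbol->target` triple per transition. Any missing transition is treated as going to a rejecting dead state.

start=S0; accept=S0,S1,S2,S3; S0-x->S1; S0-y->S1; S1-x->S2; S1-y->S2; S2-x->S3; S2-y->S3; S3-x->S4; S3-y->S4; S4-x->S4; S4-y->S4

Count input length up to 4: every symbol moves from S0 toward S4, which means 'more than 3' and absorbs. Accept from {S0, S1, S2, S3}.
With 5 states:
        x   y  
>* S0   S1  S1 
 * S1   S2  S2 
 * S2   S3  S3 
 * S3   S4  S4 
   S4   S4  S4 
(> = start, * = accepting)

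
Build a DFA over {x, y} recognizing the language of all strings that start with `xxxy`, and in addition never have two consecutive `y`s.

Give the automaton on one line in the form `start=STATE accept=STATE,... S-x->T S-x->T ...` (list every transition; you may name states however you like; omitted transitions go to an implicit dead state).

Handle the two conditions separately and then intersect. The first has 6 states tracking whether the input so far still matches the prefix `xxxy`; the second has 3 states tracking partial matches of the forbidden pattern `yy`. A product state is a pair (one from each), accepting exactly when both do. After merging equivalent states the machine shrinks.
        x   y  
>  S0   S1  S2 
   S1   S3  S2 
   S2   S2  S2 
   S3   S4  S2 
   S4   S2  S5 
 * S5   S6  S2 
 * S6   S6  S5 
(> = start, * = accepting)

start=S0 accept=S5,S6 S0-x->S1 S0-y->S2 S1-x->S3 S1-y->S2 S2-x->S2 S2-y->S2 S3-x->S4 S3-y->S2 S4-x->S2 S4-y->S5 S5-x->S6 S5-y->S2 S6-x->S6 S6-y->S5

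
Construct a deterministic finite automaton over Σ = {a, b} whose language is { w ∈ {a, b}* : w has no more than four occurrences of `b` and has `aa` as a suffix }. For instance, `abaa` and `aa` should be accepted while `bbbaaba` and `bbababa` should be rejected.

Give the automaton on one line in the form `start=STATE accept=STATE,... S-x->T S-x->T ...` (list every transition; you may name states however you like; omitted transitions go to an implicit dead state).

start=s0 accept=s3,s6,s9,s12,s15 s0-a->s1 s0-b->s2 s1-a->s3 s1-b->s2 s2-a->s4 s2-b->s5 s3-a->s3 s3-b->s2 s4-a->s6 s4-b->s5 s5-a->s7 s5-b->s8 s6-a->s6 s6-b->s5 s7-a->s9 s7-b->s8 s8-a->s10 s8-b->s11 s9-a->s9 s9-b->s8 s10-a->s12 s10-b->s11 s11-a->s13 s11-b->s14 s12-a->s12 s12-b->s11 s13-a->s15 s13-b->s14 s14-a->s14 s14-b->s14 s15-a->s15 s15-b->s14

Build one automaton per condition and run them in lockstep. The first has 6 states tracking the count of `b`s, saturating at 5; the second has 3 states tracking how much of the suffix `aa` has currently been matched. A product state is a pair (one from each), accepting exactly when both do. Minimizing collapses redundant product states.
16 states suffice.
          a    b  
>  s0     s1   s2 
   s1     s3   s2 
   s2     s4   s5 
 * s3     s3   s2 
   s4     s6   s5 
   s5     s7   s8 
 * s6     s6   s5 
   s7     s9   s8 
   s8    s10  s11 
 * s9     s9   s8 
   s10   s12  s11 
   s11   s13  s14 
 * s12   s12  s11 
   s13   s15  s14 
   s14   s14  s14 
 * s15   s15  s14 
(> = start, * = accepting)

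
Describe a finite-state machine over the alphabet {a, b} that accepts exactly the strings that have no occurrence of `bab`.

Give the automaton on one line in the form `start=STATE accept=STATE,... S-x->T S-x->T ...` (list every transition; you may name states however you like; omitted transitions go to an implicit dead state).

This is the complement of 'contains `bab`'. Use the same substring-matching states — q0 through q3 holding how much of `bab` has just been matched — but flip the accepting set: everything except the trap q3 accepts.
        a   b  
>* q0   q0  q1 
 * q1   q2  q1 
 * q2   q0  q3 
   q3   q3  q3 
(> = start, * = accepting)

start=q0 accept=q0,q1,q2 q0-a->q0 q0-b->q1 q1-a->q2 q1-b->q1 q2-a->q0 q2-b->q3 q3-a->q3 q3-b->q3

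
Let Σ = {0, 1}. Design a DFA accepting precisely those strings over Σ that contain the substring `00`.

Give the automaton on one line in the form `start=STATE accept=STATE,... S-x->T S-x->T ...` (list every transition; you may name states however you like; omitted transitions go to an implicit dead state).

States S0..S1 record the length of the longest prefix of `00` that matches the current input suffix. Reaching S2 means `00` has been seen, and we stay there forever. Accept from S2.
A 3-state machine:
        0   1  
>  S0   S1  S0 
   S1   S2  S0 
 * S2   S2  S2 
(> = start, * = accepting)

start=S0 accept=S2 S0-0->S1 S0-1->S0 S1-0->S2 S1-1->S0 S2-0->S2 S2-1->S2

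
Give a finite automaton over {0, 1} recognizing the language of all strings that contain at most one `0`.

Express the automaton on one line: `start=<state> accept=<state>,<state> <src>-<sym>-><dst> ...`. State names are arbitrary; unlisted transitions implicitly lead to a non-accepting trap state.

start=s0 accept=s0,s1 s0-0->s1 s0-1->s0 s1-0->s2 s1-1->s1 s2-0->s2 s2-1->s2

Count `0`s, saturating at 2: state s0 means no `0` yet, s1 means one `0` seen, s2 means more than one. Each `0` increments (capped at s2); other symbols loop. Accept from {s0, s1}.
A 3-state machine:
        0   1  
>* s0   s1  s0 
 * s1   s2  s1 
   s2   s2  s2 
(> = start, * = accepting)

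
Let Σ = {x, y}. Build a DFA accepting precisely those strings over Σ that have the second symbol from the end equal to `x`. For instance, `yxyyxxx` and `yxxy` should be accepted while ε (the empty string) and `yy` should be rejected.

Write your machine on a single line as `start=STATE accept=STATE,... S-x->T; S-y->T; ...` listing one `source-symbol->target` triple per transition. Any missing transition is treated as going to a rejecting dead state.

start=q0; accept=q3,q4; q0-x->q1; q0-y->q2; q1-x->q3; q1-y->q4; q2-x->q5; q2-y->q6; q3-x->q3; q3-y->q4; q4-x->q5; q4-y->q6; q5-x->q3; q5-y->q4; q6-x->q5; q6-y->q6

Because acceptance depends on a position counted from the end, the machine has to buffer the most recent 2 symbols. Make each state the string of the last up-to-2 symbols read; on input `x` shift the window left and append `x`. Accept when the buffered window has length 2 and begins with `x`.
        x   y  
>  q0   q1  q2 
   q1   q3  q4 
   q2   q5  q6 
 * q3   q3  q4 
 * q4   q5  q6 
   q5   q3  q4 
   q6   q5  q6 
(> = start, * = accepting)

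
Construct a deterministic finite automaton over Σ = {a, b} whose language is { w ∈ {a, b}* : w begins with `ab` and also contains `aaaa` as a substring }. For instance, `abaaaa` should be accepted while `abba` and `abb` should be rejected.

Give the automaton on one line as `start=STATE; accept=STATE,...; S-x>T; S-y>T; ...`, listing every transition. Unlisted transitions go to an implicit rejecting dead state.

Handle the two conditions separately and then intersect. The first has 4 states tracking whether the input so far still matches the prefix `ab`; the second has 5 states tracking whether and how much of `aaaa` has been seen. A product state is a pair (one from each), accepting exactly when both do. Equivalent product states are then merged.
8 states suffice.
        a   b  
>  q0   q1  q2 
   q1   q2  q3 
   q2   q2  q2 
   q3   q4  q3 
   q4   q5  q3 
   q5   q6  q3 
   q6   q7  q3 
 * q7   q7  q7 
(> = start, * = accepting)

start=q0; accept=q7; q0-a>q1; q0-b>q2; q1-a>q2; q1-b>q3; q2-a>q2; q2-b>q2; q3-a>q4; q3-b>q3; q4-a>q5; q4-b>q3; q5-a>q6; q5-b>q3; q6-a>q7; q6-b>q3; q7-a>q7; q7-b>q7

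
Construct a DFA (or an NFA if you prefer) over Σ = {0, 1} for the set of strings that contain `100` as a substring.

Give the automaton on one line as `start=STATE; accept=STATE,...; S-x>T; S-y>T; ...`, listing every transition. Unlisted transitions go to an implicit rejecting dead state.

Track how much of `100` has been matched so far: state q0 is no progress, q3 is the absorbing accept state reached once `100` has occurred. Intermediate states record partial matches; on a mismatch, fall back to the longest reusable overlap.
4 states suffice.
        0   1  
>  q0   q0  q1 
   q1   q2  q1 
   q2   q3  q1 
 * q3   q3  q3 
(> = start, * = accepting)

start=q0; accept=q3; q0-0>q0; q0-1>q1; q1-0>q2; q1-1>q1; q2-0>q3; q2-1>q1; q3-0>q3; q3-1>q3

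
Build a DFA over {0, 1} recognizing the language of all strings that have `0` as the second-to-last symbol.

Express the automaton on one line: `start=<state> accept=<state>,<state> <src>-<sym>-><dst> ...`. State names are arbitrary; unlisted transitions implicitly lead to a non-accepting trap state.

start=A accept=D,E A-0->B A-1->C B-0->D B-1->E C-0->F C-1->G D-0->D D-1->E E-0->F E-1->G F-0->D F-1->E G-0->F G-1->G

Because acceptance depends on a position counted from the end, the machine has to buffer the most recent 2 symbols. Make each state the string of the last up-to-2 symbols read; on input `x` shift the window left and append `x`. Accept when the buffered window has length 2 and begins with `0`.
7 states suffice.
       0  1 
>  A   B  C 
   B   D  E 
   C   F  G 
 * D   D  E 
 * E   F  G 
   F   D  E 
   G   F  G 
(> = start, * = accepting)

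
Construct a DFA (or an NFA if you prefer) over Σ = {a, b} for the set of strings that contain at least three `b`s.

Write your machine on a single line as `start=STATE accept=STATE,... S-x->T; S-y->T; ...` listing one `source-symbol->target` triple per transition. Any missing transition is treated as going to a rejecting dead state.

start=q0; accept=q3,q4; q0-a->q0; q0-b->q1; q1-a->q1; q1-b->q2; q2-a->q2; q2-b->q3; q3-a->q3; q3-b->q4; q4-a->q4; q4-b->q4

Only the number of `b`s matters, and only up to 4. Make a chain q0 → q1 → q2 → q3 → q4 advanced by each `b` (with q4 absorbing); every other symbol self-loops. The accepting set is {q3, q4}.
A 5-state machine:
        a   b  
>  q0   q0  q1 
   q1   q1  q2 
   q2   q2  q3 
 * q3   q3  q4 
 * q4   q4  q4 
(> = start, * = accepting)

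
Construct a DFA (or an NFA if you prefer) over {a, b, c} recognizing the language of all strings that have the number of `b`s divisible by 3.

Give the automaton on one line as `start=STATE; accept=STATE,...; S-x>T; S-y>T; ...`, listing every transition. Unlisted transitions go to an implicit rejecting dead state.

start=q0; accept=q0; q0-a>q0; q0-b>q1; q0-c>q0; q1-a>q1; q1-b>q2; q1-c>q1; q2-a>q2; q2-b>q0; q2-c>q2

The only thing that matters is how many `b`s have appeared, reduced mod 3. Use one state per residue: q0 for 0, …, q2 for 2. Reading `b` moves to the next residue; anything else stays put. q0 is accepting.
A 3-state machine:
        a   b   c  
>* q0   q0  q1  q0 
   q1   q1  q2  q1 
   q2   q2  q0  q2 
(> = start, * = accepting)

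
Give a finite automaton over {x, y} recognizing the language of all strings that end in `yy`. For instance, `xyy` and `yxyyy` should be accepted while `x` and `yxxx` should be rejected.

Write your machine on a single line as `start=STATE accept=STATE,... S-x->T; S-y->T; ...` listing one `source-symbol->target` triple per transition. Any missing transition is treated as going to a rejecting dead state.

Remember how much of `yy` the current input suffix matches. State A means no match yet; B means the last symbol is `y`; C means the last 2 symbols are `yy`. Only C accepts. On a mismatch, fall back to the longest proper suffix that is still a prefix of `yy`.
A 3-state machine:
       x  y 
>  A   A  B 
   B   A  C 
 * C   A  C 
(> = start, * = accepting)

start=A; accept=C; A-x->A; A-y->B; B-x->A; B-y->C; C-x->A; C-y->C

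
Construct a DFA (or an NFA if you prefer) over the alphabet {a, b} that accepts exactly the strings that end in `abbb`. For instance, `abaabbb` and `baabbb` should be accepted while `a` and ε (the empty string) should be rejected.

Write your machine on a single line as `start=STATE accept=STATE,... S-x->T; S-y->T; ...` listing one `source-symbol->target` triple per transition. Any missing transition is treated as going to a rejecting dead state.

Let each state record the length of the longest suffix of the input read so far that is also a prefix of `abbb`. s1 means the last symbol is `a`; s2 means the last 2 symbols are `ab`; s3 means the last 3 symbols are `abb`; s4 means the last 4 symbols are `abbb`. Accept only at s4, where the string currently ends in `abbb`.
With 5 states:
        a   b  
>  s0   s1  s0 
   s1   s1  s2 
   s2   s1  s3 
   s3   s1  s4 
 * s4   s1  s0 
(> = start, * = accepting)

start=s0; accept=s4; s0-a->s1; s0-b->s0; s1-a->s1; s1-b->s2; s2-a->s1; s2-b->s3; s3-a->s1; s3-b->s4; s4-a->s1; s4-b->s0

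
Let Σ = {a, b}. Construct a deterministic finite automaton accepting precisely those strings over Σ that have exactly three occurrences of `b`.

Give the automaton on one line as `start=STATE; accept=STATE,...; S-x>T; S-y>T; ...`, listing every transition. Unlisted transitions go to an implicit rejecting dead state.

Count `b`s, saturating at 4: states S0 through S3 mean 0 through 3 `b`s seen; S4 means more than 3. Each `b` increments (capped at S4); other symbols loop. Accept from {S3}.
A 5-state machine:
        a   b  
>  S0   S0  S1 
   S1   S1  S2 
   S2   S2  S3 
 * S3   S3  S4 
   S4   S4  S4 
(> = start, * = accepting)

start=S0; accept=S3; S0-a>S0; S0-b>S1; S1-a>S1; S1-b>S2; S2-a>S2; S2-b>S3; S3-a>S3; S3-b>S4; S4-a>S4; S4-b>S4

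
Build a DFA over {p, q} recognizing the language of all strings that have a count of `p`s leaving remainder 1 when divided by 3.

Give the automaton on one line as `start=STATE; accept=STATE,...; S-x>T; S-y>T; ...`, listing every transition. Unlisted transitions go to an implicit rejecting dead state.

start=s0; accept=s1; s0-p>s1; s0-q>s0; s1-p>s2; s1-q>s1; s2-p>s0; s2-q>s2

Keep the running count of `p`s modulo 3: each `p` advances along the cycle s0 → s1 → s2 → s0 while other symbols loop. Accept at s1.
        p   q  
>  s0   s1  s0 
 * s1   s2  s1 
   s2   s0  s2 
(> = start, * = accepting)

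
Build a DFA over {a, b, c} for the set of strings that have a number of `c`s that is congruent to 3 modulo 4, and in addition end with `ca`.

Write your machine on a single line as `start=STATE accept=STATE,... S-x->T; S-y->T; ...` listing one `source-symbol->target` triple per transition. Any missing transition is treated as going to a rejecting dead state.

Run two small machines in parallel and take their product. One (4 states) tracks the count of `c`s modulo 4; the other (3 states) tracks how much of the suffix `ca` has currently been matched. Each combined state is a pair, one component from each; accept when both components accept.
A 12-state machine:
          a    b    c  
>  q0     q0   q0   q1 
   q1     q2   q3   q4 
   q2     q3   q3   q4 
   q3     q3   q3   q4 
   q4     q5   q6   q7 
   q5     q6   q6   q7 
   q6     q6   q6   q7 
   q7     q8   q9  q10 
 * q8     q9   q9  q10 
   q9     q9   q9  q10 
   q10   q11   q0   q1 
   q11    q0   q0   q1 
(> = start, * = accepting)

start=q0; accept=q8; q0-a->q0; q0-b->q0; q0-c->q1; q1-a->q2; q1-b->q3; q1-c->q4; q2-a->q3; q2-b->q3; q2-c->q4; q3-a->q3; q3-b->q3; q3-c->q4; q4-a->q5; q4-b->q6; q4-c->q7; q5-a->q6; q5-b->q6; q5-c->q7; q6-a->q6; q6-b->q6; q6-c->q7; q7-a->q8; q7-b->q9; q7-c->q10; q8-a->q9; q8-b->q9; q8-c->q10; q9-a->q9; q9-b->q9; q9-c->q10; q10-a->q11; q10-b->q0; q10-c->q1; q11-a->q0; q11-b->q0; q11-c->q1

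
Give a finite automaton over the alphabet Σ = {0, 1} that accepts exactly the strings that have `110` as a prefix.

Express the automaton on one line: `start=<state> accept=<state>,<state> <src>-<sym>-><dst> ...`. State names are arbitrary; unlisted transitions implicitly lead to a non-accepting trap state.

start=A accept=D A-0->E A-1->B B-0->E B-1->C C-0->D C-1->E D-0->D D-1->D E-0->E E-1->E

Check the first 3 symbols one by one: A through C record how many have matched `110` so far; any wrong symbol goes to the dead state E. After all 3 match we enter the accepting sink D.
With 5 states:
       0  1 
>  A   E  B 
   B   E  C 
   C   D  E 
 * D   D  D 
   E   E  E 
(> = start, * = accepting)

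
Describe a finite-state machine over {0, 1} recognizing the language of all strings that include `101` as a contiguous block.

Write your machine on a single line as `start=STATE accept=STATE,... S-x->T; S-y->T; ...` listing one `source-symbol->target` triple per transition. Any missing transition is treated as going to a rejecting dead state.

Track how much of `101` has been matched so far: state q0 is no progress, q3 is the absorbing accept state reached once `101` has occurred. Intermediate states record partial matches; on a mismatch, fall back to the longest reusable overlap.
A 4-state machine:
        0   1  
>  q0   q0  q1 
   q1   q2  q1 
   q2   q0  q3 
 * q3   q3  q3 
(> = start, * = accepting)

start=q0; accept=q3; q0-0->q0; q0-1->q1; q1-0->q2; q1-1->q1; q2-0->q0; q2-1->q3; q3-0->q3; q3-1->q3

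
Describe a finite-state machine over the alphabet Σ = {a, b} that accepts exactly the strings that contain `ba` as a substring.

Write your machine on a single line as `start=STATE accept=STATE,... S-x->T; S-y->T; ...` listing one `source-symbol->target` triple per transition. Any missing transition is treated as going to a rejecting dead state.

start=s0; accept=s2; s0-a->s0; s0-b->s1; s1-a->s2; s1-b->s1; s2-a->s2; s2-b->s2

Track how much of `ba` has been matched so far: state s0 is no progress, s2 is the absorbing accept state reached once `ba` has occurred. Intermediate states record partial matches; on a mismatch, fall back to the longest reusable overlap.
With 3 states:
        a   b  
>  s0   s0  s1 
   s1   s2  s1 
 * s2   s2  s2 
(> = start, * = accepting)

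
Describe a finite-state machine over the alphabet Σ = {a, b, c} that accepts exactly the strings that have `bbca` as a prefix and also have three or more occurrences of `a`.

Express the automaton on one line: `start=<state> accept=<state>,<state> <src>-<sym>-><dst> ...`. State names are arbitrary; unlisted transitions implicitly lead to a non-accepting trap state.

start=q0 accept=q11,q12 q0-a->q1 q0-b->q2 q0-c->q3 q1-a->q4 q1-b->q1 q1-c->q1 q2-a->q1 q2-b->q5 q2-c->q3 q3-a->q1 q3-b->q3 q3-c->q3 q4-a->q6 q4-b->q4 q4-c->q4 q5-a->q1 q5-b->q3 q5-c->q7 q6-a->q8 q6-b->q6 q6-c->q6 q7-a->q9 q7-b->q3 q7-c->q3 q8-a->q8 q8-b->q8 q8-c->q8 q9-a->q10 q9-b->q9 q9-c->q9 q10-a->q11 q10-b->q10 q10-c->q10 q11-a->q12 q11-b->q11 q11-c->q11 q12-a->q12 q12-b->q12 q12-c->q12

Handle the two conditions separately and then intersect. One (6 states) tracks whether the input so far still matches the prefix `bbca`; the other (5 states) tracks the count of `a`s, saturating at 4. Each combined state is a pair, one component from each; accept when both components accept.
With 13 states:
          a    b    c  
>  q0     q1   q2   q3 
   q1     q4   q1   q1 
   q2     q1   q5   q3 
   q3     q1   q3   q3 
   q4     q6   q4   q4 
   q5     q1   q3   q7 
   q6     q8   q6   q6 
   q7     q9   q3   q3 
   q8     q8   q8   q8 
   q9    q10   q9   q9 
   q10   q11  q10  q10 
 * q11   q12  q11  q11 
 * q12   q12  q12  q12 
(> = start, * = accepting)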